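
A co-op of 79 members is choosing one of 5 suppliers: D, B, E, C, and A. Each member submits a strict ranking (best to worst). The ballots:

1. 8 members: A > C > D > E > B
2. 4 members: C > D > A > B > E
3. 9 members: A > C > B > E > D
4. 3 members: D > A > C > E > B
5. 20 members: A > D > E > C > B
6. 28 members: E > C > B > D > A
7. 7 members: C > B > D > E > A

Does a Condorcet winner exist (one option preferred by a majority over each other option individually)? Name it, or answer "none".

Checking pairwise contests:
B beats D 44–35.
E beats B 59–20.
D beats E 42–37.
E beats C 48–31.
D beats A 42–37.
Every option loses at least one head-to-head, so there is no Condorcet winner.

none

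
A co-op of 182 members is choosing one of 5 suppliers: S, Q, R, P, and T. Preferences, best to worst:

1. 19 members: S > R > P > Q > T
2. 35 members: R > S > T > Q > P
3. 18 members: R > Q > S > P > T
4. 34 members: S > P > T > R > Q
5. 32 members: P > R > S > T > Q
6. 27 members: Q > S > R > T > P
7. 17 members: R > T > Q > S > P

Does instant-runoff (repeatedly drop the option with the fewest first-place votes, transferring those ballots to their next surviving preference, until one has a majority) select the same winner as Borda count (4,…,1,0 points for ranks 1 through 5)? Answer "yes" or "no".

Instant-runoff — R1 S 53, Q 27, R 70, P 32, T 0 (T out); R2 S 53, Q 27, R 70, P 32 (Q out); R3 S 80, R 70, P 32 (P out); R4 S 80, R 102 (R winner). Winner: R.
Borda — scores: S 515, Q 250, R 521, P 286, T 248. Winner: R.
The two methods agree.

yes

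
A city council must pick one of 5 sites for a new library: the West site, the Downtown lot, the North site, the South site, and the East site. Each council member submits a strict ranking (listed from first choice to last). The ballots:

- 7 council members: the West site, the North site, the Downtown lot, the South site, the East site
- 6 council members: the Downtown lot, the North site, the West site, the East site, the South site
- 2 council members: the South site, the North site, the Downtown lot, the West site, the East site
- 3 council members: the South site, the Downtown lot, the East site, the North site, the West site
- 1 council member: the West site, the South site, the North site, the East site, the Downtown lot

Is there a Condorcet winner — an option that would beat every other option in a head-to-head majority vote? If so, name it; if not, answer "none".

the North site vs the West site: 11–8 for the North site.
the North site vs the Downtown lot: 10–9 for the North site.
the North site vs the South site: 13–6 for the North site.
the North site vs the East site: 16–3 for the North site.
the North site beats every other option head-to-head.

the North site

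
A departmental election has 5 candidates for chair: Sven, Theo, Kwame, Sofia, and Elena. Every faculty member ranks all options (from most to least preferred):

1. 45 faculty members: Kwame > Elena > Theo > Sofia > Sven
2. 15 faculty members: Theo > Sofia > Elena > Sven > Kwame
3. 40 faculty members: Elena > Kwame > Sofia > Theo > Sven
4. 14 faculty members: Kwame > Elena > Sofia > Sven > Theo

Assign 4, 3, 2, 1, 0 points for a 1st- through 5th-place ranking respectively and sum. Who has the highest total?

Elena

Sven: 45·0 + 15·1 + 40·0 + 14·1 = 29
Theo: 45·2 + 15·4 + 40·1 + 14·0 = 190
Kwame: 45·4 + 15·0 + 40·3 + 14·4 = 356
Sofia: 45·1 + 15·3 + 40·2 + 14·2 = 198
Elena: 45·3 + 15·2 + 40·4 + 14·3 = 367
Elena has the highest Borda score (367).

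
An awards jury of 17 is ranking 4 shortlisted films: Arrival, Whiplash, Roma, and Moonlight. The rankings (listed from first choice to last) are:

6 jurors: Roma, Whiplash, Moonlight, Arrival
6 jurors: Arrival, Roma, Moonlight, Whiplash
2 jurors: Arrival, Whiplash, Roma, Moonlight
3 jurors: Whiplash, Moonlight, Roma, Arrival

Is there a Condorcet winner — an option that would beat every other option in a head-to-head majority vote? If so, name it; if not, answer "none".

Roma

Roma vs Arrival: 9–8 for Roma.
Roma vs Whiplash: 12–5 for Roma.
Roma vs Moonlight: 14–3 for Roma.
Roma beats every other option head-to-head.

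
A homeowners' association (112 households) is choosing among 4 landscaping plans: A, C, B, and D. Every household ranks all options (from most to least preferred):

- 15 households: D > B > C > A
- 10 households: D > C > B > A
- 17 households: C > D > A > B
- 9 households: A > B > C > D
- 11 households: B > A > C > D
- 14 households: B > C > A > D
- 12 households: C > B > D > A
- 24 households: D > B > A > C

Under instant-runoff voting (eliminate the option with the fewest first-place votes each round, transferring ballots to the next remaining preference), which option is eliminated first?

Round 1: A 9, C 29, B 25, D 49. Eliminate A.

A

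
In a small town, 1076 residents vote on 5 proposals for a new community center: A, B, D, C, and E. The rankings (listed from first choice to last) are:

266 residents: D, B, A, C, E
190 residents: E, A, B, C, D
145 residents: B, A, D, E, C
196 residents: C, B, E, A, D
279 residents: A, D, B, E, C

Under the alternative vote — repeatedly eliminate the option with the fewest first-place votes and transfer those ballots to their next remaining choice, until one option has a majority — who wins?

Round 1: A 279, B 145, D 266, C 196, E 190. Eliminate B.
Round 2: A 424, D 266, C 196, E 190. Eliminate E.
Round 3: A 614, D 266, C 196. A has a majority.

A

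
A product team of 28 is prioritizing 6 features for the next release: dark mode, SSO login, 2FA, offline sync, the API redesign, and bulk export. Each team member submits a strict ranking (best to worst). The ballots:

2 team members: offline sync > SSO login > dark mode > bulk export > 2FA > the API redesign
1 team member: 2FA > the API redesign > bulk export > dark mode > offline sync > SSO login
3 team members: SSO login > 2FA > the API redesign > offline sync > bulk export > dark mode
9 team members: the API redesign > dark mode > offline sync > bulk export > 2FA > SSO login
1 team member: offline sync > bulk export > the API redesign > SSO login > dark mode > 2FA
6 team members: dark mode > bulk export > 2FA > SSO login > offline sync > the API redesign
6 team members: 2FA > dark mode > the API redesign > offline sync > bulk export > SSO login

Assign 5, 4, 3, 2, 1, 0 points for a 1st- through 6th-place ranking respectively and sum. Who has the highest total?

dark mode

dark mode: 2·3 + 1·2 + 3·0 + 9·4 + 1·1 + 6·5 + 6·4 = 99
SSO login: 2·4 + 1·0 + 3·5 + 9·0 + 1·2 + 6·2 + 6·0 = 37
2FA: 2·1 + 1·5 + 3·4 + 9·1 + 1·0 + 6·3 + 6·5 = 76
offline sync: 2·5 + 1·1 + 3·2 + 9·3 + 1·5 + 6·1 + 6·2 = 67
the API redesign: 2·0 + 1·4 + 3·3 + 9·5 + 1·3 + 6·0 + 6·3 = 79
bulk export: 2·2 + 1·3 + 3·1 + 9·2 + 1·4 + 6·4 + 6·1 = 62
dark mode has the highest Borda score (99).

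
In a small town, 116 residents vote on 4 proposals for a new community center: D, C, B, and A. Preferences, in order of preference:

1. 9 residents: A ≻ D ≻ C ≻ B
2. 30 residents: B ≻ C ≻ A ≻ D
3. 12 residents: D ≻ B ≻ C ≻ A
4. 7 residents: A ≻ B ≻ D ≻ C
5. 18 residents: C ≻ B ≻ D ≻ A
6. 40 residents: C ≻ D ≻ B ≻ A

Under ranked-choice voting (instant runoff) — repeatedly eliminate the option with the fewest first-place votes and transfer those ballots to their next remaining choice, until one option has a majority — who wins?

C

Round 1: D 12, C 58, B 30, A 16. Eliminate D.
Round 2: C 58, B 42, A 16. Eliminate A.
Round 3: C 67, B 49. C has a majority.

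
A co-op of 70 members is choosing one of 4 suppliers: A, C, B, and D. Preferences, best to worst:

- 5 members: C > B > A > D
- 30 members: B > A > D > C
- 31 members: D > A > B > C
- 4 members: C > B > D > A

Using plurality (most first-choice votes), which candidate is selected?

First-place votes: A 0, C 9, B 30, D 31.
D has the most first-place votes.

D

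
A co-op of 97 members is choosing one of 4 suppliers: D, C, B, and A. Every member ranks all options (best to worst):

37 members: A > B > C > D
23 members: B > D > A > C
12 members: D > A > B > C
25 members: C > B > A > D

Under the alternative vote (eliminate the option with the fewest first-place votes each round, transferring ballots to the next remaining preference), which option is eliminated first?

D

Round 1: D 12, C 25, B 23, A 37. Eliminate D.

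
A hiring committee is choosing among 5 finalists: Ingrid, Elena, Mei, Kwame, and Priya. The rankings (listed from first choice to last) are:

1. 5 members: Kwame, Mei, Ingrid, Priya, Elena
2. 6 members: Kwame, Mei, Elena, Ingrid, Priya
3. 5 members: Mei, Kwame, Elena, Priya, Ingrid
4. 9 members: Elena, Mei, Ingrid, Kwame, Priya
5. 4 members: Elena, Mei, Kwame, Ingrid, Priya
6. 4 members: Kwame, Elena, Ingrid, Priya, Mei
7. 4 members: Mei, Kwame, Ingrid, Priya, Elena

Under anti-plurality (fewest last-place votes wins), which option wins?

Kwame

Last-place votes: Ingrid 5, Elena 9, Mei 4, Kwame 0, Priya 19.
Kwame is ranked last by the fewest voters, so Kwame wins.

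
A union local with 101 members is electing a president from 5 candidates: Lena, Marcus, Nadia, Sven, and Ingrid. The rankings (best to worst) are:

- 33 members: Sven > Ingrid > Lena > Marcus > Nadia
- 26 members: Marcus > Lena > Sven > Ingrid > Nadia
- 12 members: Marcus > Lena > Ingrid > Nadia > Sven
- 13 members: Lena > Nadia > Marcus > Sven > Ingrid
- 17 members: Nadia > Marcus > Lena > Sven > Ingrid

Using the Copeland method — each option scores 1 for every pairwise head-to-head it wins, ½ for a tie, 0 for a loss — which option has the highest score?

Marcus

Lena: beats Nadia, Sven, and Ingrid; loses to Marcus → score 3.
Marcus: beats Lena, Nadia, Sven, and Ingrid → score 4.
Nadia: loses to Lena, Marcus, Sven, and Ingrid → score 0.
Sven: beats Nadia and Ingrid; loses to Lena and Marcus → score 2.
Ingrid: beats Nadia; loses to Lena, Marcus, and Sven → score 1.
Marcus has the best pairwise record.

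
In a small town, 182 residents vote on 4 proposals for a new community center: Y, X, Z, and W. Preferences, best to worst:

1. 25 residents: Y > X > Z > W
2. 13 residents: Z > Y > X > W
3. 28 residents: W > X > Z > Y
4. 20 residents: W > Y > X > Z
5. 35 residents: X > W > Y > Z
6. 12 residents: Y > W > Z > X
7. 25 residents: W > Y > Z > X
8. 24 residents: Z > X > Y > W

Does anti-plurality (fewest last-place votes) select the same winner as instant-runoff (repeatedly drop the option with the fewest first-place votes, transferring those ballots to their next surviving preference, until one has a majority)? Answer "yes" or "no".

no

Anti-plurality — last-place votes: Y 28, X 37, Z 55, W 62. Winner: Y.
Instant-runoff — R1 Y 37, X 35, Z 37, W 73 (X out); R2 Y 37, Z 37, W 108 (W winner). Winner: W.
The two methods disagree.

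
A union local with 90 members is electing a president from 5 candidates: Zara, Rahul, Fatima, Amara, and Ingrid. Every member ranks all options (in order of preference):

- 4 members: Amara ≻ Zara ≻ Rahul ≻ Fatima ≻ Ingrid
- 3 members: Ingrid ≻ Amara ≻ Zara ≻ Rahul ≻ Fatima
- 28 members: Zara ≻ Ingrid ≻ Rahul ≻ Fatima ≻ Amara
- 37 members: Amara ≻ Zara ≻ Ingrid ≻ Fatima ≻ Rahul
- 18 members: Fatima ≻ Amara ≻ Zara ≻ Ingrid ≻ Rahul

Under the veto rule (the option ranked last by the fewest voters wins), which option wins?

Last-place votes: Zara 0, Rahul 55, Fatima 3, Amara 28, Ingrid 4.
Zara is ranked last by the fewest voters, so Zara wins.

Zara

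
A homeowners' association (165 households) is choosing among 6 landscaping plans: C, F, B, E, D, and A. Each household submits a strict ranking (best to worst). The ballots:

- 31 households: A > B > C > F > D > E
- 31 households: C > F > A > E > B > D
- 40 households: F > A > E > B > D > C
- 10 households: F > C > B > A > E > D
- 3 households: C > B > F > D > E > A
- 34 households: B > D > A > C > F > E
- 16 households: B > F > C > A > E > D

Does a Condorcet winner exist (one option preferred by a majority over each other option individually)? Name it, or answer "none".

none

Checking pairwise contests:
B beats C 121–44.
C beats F 99–66.
A beats B 102–63.
C beats E 125–40.
C beats D 91–74.
F beats A 100–65.
Every option loses at least one head-to-head, so there is no Condorcet winner.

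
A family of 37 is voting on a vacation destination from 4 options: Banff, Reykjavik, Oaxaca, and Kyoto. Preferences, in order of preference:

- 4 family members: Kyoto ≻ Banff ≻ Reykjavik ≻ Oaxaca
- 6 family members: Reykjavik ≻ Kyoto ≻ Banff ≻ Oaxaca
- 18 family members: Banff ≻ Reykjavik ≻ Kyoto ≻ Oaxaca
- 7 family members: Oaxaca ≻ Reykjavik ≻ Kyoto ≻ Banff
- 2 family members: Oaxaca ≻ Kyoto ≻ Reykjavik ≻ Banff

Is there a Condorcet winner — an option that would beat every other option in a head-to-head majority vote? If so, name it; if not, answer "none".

none

Checking pairwise contests:
Kyoto beats Banff 19–18.
Banff beats Reykjavik 22–15.
Banff beats Oaxaca 28–9.
Reykjavik beats Kyoto 31–6.
Every option loses at least one head-to-head, so there is no Condorcet winner.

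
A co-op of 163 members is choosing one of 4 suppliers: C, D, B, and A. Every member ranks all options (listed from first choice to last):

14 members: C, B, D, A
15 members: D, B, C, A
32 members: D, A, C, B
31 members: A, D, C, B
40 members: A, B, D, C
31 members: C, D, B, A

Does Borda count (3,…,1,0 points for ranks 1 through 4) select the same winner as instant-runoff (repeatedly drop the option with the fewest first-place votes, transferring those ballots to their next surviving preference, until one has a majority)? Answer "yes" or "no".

Borda — scores: C 213, D 319, B 169, A 277. Winner: D.
Instant-runoff — R1 C 45, D 47, B 0, A 71 (B out); R2 C 45, D 47, A 71 (C out); R3 D 92, A 71 (D winner). Winner: D.
The two methods agree.

yes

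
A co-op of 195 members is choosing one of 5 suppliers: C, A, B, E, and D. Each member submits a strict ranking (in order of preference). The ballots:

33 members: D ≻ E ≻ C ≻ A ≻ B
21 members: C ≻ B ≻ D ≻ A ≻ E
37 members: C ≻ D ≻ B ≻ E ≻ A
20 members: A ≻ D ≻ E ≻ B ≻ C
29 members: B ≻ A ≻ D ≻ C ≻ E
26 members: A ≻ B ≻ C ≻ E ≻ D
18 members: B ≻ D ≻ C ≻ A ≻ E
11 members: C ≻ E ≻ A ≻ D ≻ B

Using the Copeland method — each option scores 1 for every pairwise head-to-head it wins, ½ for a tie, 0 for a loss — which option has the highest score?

D

C: beats A, B, and E; loses to D → score 3.
A: beats E; loses to C, B, and D → score 1.
B: beats A and E; loses to C and D → score 2.
E: loses to C, A, B, and D → score 0.
D: beats C, A, B, and E → score 4.
D has the best pairwise record.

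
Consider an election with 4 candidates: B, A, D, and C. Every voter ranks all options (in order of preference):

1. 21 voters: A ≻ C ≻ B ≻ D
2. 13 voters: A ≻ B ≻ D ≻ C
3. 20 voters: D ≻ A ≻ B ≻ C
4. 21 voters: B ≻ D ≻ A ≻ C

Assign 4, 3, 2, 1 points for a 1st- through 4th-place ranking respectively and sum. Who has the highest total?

B: 21·2 + 13·3 + 20·2 + 21·4 = 205
A: 21·4 + 13·4 + 20·3 + 21·2 = 238
D: 21·1 + 13·2 + 20·4 + 21·3 = 190
C: 21·3 + 13·1 + 20·1 + 21·1 = 117
A has the highest Borda score (238).

A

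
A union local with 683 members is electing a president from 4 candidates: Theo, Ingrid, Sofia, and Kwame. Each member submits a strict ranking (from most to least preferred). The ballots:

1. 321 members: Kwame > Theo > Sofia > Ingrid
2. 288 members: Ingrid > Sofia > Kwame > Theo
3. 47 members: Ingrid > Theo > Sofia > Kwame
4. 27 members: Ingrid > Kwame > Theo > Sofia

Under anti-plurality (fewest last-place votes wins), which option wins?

Sofia

Last-place votes: Theo 288, Ingrid 321, Sofia 27, Kwame 47.
Sofia is ranked last by the fewest voters, so Sofia wins.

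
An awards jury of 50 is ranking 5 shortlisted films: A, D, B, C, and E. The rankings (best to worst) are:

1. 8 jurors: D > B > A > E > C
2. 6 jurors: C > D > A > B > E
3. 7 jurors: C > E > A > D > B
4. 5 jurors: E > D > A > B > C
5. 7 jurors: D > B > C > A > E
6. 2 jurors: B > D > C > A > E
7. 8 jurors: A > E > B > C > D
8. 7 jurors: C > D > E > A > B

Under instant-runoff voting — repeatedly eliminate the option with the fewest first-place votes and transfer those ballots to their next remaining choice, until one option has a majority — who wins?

C

Round 1: A 8, D 15, B 2, C 20, E 5. Eliminate B.
Round 2: A 8, D 17, C 20, E 5. Eliminate E.
Round 3: A 8, D 22, C 20. Eliminate A.
Round 4: D 22, C 28. C has a majority.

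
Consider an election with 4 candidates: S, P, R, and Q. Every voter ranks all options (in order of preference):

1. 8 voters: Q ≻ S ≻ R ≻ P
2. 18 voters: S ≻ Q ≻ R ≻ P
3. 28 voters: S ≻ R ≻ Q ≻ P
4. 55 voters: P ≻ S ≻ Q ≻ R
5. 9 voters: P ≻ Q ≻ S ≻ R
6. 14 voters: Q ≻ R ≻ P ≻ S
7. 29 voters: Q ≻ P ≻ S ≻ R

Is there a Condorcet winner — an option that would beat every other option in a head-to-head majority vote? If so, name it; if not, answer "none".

Checking pairwise contests:
P beats S 107–54.
Q beats P 97–64.
S beats R 147–14.
S beats Q 101–60.
Every option loses at least one head-to-head, so there is no Condorcet winner.

none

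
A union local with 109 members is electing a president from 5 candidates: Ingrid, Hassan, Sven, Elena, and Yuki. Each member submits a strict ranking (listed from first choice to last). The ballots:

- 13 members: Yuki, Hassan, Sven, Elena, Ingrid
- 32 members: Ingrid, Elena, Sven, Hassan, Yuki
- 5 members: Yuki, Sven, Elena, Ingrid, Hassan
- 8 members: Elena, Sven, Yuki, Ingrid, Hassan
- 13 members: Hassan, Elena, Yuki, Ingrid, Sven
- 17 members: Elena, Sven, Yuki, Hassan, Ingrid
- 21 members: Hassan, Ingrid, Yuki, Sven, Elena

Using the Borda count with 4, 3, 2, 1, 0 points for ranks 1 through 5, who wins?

Ingrid: 13·0 + 32·4 + 5·1 + 8·1 + 13·1 + 17·0 + 21·3 = 217
Hassan: 13·3 + 32·1 + 5·0 + 8·0 + 13·4 + 17·1 + 21·4 = 224
Sven: 13·2 + 32·2 + 5·3 + 8·3 + 13·0 + 17·3 + 21·1 = 201
Elena: 13·1 + 32·3 + 5·2 + 8·4 + 13·3 + 17·4 + 21·0 = 258
Yuki: 13·4 + 32·0 + 5·4 + 8·2 + 13·2 + 17·2 + 21·2 = 190
Elena has the highest Borda score (258).

Elena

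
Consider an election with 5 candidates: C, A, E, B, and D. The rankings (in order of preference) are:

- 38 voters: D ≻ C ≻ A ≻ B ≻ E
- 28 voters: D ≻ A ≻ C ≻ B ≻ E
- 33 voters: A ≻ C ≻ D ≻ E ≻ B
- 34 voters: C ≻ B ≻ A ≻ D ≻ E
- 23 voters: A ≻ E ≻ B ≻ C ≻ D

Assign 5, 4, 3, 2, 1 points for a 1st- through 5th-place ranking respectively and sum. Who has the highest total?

A

C: 38·4 + 28·3 + 33·4 + 34·5 + 23·2 = 584
A: 38·3 + 28·4 + 33·5 + 34·3 + 23·5 = 608
E: 38·1 + 28·1 + 33·2 + 34·1 + 23·4 = 258
B: 38·2 + 28·2 + 33·1 + 34·4 + 23·3 = 370
D: 38·5 + 28·5 + 33·3 + 34·2 + 23·1 = 520
A has the highest Borda score (608).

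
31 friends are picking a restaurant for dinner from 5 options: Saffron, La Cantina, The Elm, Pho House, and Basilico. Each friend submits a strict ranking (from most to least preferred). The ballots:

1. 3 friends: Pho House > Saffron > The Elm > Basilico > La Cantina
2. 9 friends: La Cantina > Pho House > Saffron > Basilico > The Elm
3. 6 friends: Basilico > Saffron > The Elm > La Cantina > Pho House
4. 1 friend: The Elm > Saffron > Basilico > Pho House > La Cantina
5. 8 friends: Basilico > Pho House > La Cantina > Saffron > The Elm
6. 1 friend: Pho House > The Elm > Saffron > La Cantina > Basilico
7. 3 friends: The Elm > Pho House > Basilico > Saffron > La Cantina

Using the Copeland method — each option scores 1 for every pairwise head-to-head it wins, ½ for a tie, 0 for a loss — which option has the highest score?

Pho House

Saffron: beats The Elm; loses to La Cantina, Pho House, and Basilico → score 1.
La Cantina: beats Saffron and The Elm; loses to Pho House and Basilico → score 2.
The Elm: loses to Saffron, La Cantina, Pho House, and Basilico → score 0.
Pho House: beats Saffron, La Cantina, The Elm, and Basilico → score 4.
Basilico: beats Saffron, La Cantina, and The Elm; loses to Pho House → score 3.
Pho House has the best pairwise record.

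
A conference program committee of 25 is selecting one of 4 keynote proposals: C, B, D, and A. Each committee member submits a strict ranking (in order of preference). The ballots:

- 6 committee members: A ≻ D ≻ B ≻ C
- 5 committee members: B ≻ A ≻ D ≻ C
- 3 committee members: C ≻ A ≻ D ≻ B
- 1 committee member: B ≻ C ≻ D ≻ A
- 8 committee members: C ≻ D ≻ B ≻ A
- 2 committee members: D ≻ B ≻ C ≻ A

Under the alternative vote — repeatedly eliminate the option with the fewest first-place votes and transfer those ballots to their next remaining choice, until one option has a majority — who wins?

Round 1: C 11, B 6, D 2, A 6. Eliminate D.
Round 2: C 11, B 8, A 6. Eliminate A.
Round 3: C 11, B 14. B has a majority.

B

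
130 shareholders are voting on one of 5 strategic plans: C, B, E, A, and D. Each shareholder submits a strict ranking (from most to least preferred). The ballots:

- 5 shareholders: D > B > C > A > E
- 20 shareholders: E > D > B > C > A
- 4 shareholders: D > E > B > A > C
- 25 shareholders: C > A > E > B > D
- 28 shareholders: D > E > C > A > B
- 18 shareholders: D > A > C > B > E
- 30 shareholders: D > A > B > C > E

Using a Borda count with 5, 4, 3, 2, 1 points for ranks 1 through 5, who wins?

C: 5·3 + 20·2 + 4·1 + 25·5 + 28·3 + 18·3 + 30·2 = 382
B: 5·4 + 20·3 + 4·3 + 25·2 + 28·1 + 18·2 + 30·3 = 296
E: 5·1 + 20·5 + 4·4 + 25·3 + 28·4 + 18·1 + 30·1 = 356
A: 5·2 + 20·1 + 4·2 + 25·4 + 28·2 + 18·4 + 30·4 = 386
D: 5·5 + 20·4 + 4·5 + 25·1 + 28·5 + 18·5 + 30·5 = 530
D has the highest Borda score (530).

D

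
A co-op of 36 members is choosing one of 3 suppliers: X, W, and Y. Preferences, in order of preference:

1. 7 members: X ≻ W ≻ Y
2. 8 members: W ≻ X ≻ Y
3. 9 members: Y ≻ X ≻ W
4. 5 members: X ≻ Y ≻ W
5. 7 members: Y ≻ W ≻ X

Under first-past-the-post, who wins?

Y

First-place votes: X 12, W 8, Y 16.
Y has the most first-place votes.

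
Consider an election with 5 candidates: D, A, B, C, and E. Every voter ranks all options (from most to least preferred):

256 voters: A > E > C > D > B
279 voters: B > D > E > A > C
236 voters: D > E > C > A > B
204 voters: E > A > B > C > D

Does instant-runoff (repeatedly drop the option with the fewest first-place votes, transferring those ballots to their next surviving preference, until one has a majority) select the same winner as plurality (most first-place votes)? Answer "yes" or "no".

no

Instant-runoff — R1 D 236, A 256, B 279, C 0, E 204 (C out); R2 D 236, A 256, B 279, E 204 (E out); R3 D 236, A 460, B 279 (D out); R4 A 696, B 279 (A winner). Winner: A.
Plurality — first-place votes: D 236, A 256, B 279, C 0, E 204. Winner: B.
The two methods disagree.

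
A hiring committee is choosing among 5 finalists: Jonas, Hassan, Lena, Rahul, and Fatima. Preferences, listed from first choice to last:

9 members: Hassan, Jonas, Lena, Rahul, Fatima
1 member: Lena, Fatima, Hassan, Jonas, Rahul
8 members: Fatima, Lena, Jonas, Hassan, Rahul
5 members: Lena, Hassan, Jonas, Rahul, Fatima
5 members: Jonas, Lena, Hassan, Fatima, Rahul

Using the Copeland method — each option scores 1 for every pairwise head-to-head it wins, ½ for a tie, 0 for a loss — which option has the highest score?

Lena

Jonas: beats Rahul and Fatima; ties Lena; loses to Hassan → score 2.5.
Hassan: beats Jonas, Rahul, and Fatima; loses to Lena → score 3.
Lena: beats Hassan, Rahul, and Fatima; ties Jonas → score 3.5.
Rahul: ties Fatima; loses to Jonas, Hassan, and Lena → score 0.5.
Fatima: ties Rahul; loses to Jonas, Hassan, and Lena → score 0.5.
Lena has the best pairwise record.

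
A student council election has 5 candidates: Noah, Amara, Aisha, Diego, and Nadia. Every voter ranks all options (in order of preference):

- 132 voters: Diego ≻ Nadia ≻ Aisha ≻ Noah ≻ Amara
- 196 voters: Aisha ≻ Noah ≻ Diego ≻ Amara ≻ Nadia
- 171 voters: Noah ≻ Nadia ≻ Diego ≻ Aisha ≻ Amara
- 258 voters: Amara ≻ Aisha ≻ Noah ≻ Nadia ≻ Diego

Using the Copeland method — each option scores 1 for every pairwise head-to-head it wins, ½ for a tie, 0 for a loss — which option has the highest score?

Noah: beats Amara, Diego, and Nadia; loses to Aisha → score 3.
Amara: beats Nadia; loses to Noah, Aisha, and Diego → score 1.
Aisha: beats Noah, Amara, Diego, and Nadia → score 4.
Diego: beats Amara; loses to Noah, Aisha, and Nadia → score 1.
Nadia: beats Diego; loses to Noah, Amara, and Aisha → score 1.
Aisha has the best pairwise record.

Aisha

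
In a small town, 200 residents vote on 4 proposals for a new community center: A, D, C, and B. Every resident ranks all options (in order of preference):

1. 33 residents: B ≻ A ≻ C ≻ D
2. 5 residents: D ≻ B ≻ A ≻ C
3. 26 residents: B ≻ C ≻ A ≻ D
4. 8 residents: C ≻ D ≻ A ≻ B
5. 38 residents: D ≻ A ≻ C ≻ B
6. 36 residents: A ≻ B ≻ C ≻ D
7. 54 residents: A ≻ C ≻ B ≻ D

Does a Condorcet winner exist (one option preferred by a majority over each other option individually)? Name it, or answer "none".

A vs D: 149–51 for A.
A vs C: 166–34 for A.
A vs B: 136–64 for A.
A beats every other option head-to-head.

A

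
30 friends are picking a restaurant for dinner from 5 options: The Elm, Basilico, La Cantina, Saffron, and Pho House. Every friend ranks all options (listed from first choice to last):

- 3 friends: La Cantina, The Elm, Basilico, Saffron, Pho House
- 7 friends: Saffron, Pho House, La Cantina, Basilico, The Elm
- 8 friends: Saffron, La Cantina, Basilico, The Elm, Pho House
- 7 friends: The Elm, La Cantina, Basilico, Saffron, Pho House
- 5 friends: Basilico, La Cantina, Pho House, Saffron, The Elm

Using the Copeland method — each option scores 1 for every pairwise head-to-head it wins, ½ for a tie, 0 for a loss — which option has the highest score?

La Cantina

The Elm: beats Pho House; loses to Basilico, La Cantina, and Saffron → score 1.
Basilico: beats The Elm and Pho House; ties Saffron; loses to La Cantina → score 2.5.
La Cantina: beats The Elm, Basilico, and Pho House; ties Saffron → score 3.5.
Saffron: beats The Elm and Pho House; ties Basilico and La Cantina → score 3.
Pho House: loses to The Elm, Basilico, La Cantina, and Saffron → score 0.
La Cantina has the best pairwise record.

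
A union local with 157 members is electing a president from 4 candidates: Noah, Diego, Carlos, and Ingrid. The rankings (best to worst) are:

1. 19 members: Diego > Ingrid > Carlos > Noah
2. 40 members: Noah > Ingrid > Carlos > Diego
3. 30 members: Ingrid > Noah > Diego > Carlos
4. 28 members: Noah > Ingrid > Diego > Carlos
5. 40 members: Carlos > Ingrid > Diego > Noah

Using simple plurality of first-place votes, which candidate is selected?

First-place votes: Noah 68, Diego 19, Carlos 40, Ingrid 30.
Noah has the most first-place votes.

Noah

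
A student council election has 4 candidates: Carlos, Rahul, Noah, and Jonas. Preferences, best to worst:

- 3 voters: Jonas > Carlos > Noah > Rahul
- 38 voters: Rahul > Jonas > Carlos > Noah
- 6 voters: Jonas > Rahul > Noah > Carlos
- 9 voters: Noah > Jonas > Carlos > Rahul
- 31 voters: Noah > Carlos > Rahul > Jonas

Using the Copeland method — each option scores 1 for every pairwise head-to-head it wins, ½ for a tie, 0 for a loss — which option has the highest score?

Rahul

Carlos: loses to Rahul, Noah, and Jonas → score 0.
Rahul: beats Carlos, Noah, and Jonas → score 3.
Noah: beats Carlos; loses to Rahul and Jonas → score 1.
Jonas: beats Carlos and Noah; loses to Rahul → score 2.
Rahul has the best pairwise record.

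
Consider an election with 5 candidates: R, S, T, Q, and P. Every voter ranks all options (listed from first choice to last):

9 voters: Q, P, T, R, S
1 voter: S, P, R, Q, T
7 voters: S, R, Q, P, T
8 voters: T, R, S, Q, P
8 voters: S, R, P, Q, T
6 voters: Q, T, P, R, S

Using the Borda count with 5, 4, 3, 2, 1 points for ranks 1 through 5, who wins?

R: 9·2 + 1·3 + 7·4 + 8·4 + 8·4 + 6·2 = 125
S: 9·1 + 1·5 + 7·5 + 8·3 + 8·5 + 6·1 = 119
T: 9·3 + 1·1 + 7·1 + 8·5 + 8·1 + 6·4 = 107
Q: 9·5 + 1·2 + 7·3 + 8·2 + 8·2 + 6·5 = 130
P: 9·4 + 1·4 + 7·2 + 8·1 + 8·3 + 6·3 = 104
Q has the highest Borda score (130).

Q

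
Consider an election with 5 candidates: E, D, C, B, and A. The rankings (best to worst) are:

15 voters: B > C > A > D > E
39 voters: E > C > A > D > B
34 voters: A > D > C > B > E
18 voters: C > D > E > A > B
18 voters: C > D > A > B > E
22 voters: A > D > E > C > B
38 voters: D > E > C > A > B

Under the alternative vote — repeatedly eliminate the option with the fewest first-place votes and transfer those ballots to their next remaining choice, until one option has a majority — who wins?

E

Round 1: E 39, D 38, C 36, B 15, A 56. Eliminate B.
Round 2: E 39, D 38, C 51, A 56. Eliminate D.
Round 3: E 77, C 51, A 56. Eliminate C.
Round 4: E 95, A 89. E has a majority.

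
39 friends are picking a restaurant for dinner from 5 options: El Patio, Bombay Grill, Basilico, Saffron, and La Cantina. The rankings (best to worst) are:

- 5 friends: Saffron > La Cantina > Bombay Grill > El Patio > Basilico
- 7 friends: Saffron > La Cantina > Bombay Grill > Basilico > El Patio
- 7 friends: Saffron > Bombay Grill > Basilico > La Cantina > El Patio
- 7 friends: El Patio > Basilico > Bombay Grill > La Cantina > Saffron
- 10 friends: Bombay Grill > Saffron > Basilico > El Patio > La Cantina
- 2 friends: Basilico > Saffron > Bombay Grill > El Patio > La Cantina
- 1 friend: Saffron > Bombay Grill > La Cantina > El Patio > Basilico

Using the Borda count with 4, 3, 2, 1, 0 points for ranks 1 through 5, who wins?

Saffron

El Patio: 5·1 + 7·0 + 7·0 + 7·4 + 10·1 + 2·1 + 1·1 = 46
Bombay Grill: 5·2 + 7·2 + 7·3 + 7·2 + 10·4 + 2·2 + 1·3 = 106
Basilico: 5·0 + 7·1 + 7·2 + 7·3 + 10·2 + 2·4 + 1·0 = 70
Saffron: 5·4 + 7·4 + 7·4 + 7·0 + 10·3 + 2·3 + 1·4 = 116
La Cantina: 5·3 + 7·3 + 7·1 + 7·1 + 10·0 + 2·0 + 1·2 = 52
Saffron has the highest Borda score (116).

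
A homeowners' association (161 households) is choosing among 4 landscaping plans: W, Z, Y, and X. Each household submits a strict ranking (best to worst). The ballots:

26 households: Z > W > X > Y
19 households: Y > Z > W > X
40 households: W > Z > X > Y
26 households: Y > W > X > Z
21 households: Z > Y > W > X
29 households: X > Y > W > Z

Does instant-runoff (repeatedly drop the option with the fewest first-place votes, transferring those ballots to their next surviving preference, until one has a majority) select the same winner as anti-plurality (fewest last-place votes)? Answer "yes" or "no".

Instant-runoff — R1 W 40, Z 47, Y 45, X 29 (X out); R2 W 40, Z 47, Y 74 (W out); R3 Z 87, Y 74 (Z winner). Winner: Z.
Anti-plurality — last-place votes: W 0, Z 55, Y 66, X 40. Winner: W.
The two methods disagree.

no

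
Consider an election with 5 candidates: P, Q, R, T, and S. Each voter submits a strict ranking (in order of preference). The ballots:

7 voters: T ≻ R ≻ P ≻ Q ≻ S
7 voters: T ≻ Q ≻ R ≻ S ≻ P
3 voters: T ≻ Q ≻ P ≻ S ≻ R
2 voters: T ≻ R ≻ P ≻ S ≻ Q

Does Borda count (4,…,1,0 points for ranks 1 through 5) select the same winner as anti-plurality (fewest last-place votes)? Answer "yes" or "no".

yes

Borda — scores: P 24, Q 37, R 41, T 76, S 12. Winner: T.
Anti-plurality — last-place votes: P 7, Q 2, R 3, T 0, S 7. Winner: T.
The two methods agree.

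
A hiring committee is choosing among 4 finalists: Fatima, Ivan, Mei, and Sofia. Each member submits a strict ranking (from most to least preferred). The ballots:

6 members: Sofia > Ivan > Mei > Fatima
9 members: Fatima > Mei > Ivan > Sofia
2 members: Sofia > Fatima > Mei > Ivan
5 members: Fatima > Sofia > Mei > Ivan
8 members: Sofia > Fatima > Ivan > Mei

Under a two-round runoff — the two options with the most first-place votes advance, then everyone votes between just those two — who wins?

Sofia

Round 1 first-place votes: Fatima 14, Ivan 0, Mei 0, Sofia 16.
Sofia and Fatima advance.
Runoff: Sofia is preferred to Fatima by 16 voters; Fatima by 14.
Sofia wins the runoff.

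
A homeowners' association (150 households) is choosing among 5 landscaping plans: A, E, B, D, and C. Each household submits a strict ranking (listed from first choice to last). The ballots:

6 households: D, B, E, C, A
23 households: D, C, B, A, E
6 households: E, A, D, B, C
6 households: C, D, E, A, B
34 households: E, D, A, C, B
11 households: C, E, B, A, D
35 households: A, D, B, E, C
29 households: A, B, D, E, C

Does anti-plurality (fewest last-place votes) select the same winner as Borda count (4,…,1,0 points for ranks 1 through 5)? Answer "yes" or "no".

Anti-plurality — last-place votes: A 6, E 23, B 40, D 11, C 70. Winner: A.
Borda — scores: A 382, E 281, B 249, D 411, C 177. Winner: D.
The two methods disagree.

no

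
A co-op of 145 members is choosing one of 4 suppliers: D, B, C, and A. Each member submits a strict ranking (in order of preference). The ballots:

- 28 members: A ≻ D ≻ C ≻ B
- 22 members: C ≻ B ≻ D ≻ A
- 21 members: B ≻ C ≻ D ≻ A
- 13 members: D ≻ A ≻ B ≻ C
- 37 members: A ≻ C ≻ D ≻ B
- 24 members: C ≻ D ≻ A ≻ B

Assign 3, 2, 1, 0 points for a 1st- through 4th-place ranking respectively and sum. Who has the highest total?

C

D: 28·2 + 22·1 + 21·1 + 13·3 + 37·1 + 24·2 = 223
B: 28·0 + 22·2 + 21·3 + 13·1 + 37·0 + 24·0 = 120
C: 28·1 + 22·3 + 21·2 + 13·0 + 37·2 + 24·3 = 282
A: 28·3 + 22·0 + 21·0 + 13·2 + 37·3 + 24·1 = 245
C has the highest Borda score (282).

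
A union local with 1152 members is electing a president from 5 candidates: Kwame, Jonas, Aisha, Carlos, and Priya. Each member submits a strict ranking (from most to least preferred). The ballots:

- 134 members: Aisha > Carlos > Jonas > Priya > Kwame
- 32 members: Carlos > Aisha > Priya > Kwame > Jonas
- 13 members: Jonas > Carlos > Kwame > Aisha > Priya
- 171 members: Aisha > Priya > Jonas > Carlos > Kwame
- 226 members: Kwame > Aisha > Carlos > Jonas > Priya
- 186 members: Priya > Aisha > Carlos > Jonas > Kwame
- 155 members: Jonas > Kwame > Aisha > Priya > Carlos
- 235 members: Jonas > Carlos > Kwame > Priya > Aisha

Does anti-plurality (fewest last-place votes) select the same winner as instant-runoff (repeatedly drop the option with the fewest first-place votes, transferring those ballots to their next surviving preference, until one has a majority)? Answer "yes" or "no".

no

Anti-plurality — last-place votes: Kwame 491, Jonas 32, Aisha 235, Carlos 155, Priya 239. Winner: Jonas.
Instant-runoff — R1 Kwame 226, Jonas 403, Aisha 305, Carlos 32, Priya 186 (Carlos out); R2 Kwame 226, Jonas 403, Aisha 337, Priya 186 (Priya out); R3 Kwame 226, Jonas 403, Aisha 523 (Kwame out); R4 Jonas 403, Aisha 749 (Aisha winner). Winner: Aisha.
The two methods disagree.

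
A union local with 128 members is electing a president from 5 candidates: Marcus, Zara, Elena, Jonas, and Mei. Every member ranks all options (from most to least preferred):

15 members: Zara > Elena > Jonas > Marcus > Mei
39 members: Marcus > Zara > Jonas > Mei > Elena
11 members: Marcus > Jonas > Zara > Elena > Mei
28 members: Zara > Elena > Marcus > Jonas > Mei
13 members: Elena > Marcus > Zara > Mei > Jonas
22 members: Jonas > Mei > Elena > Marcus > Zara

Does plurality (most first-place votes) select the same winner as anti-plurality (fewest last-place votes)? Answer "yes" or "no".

yes

Plurality — first-place votes: Marcus 50, Zara 43, Elena 13, Jonas 22, Mei 0. Winner: Marcus.
Anti-plurality — last-place votes: Marcus 0, Zara 22, Elena 39, Jonas 13, Mei 54. Winner: Marcus.
The two methods agree.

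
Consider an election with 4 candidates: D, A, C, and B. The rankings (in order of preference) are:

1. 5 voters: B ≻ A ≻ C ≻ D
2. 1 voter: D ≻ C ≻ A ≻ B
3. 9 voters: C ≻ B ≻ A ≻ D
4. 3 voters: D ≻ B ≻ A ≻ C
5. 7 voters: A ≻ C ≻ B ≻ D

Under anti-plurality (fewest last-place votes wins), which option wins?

Last-place votes: D 21, A 0, C 3, B 1.
A is ranked last by the fewest voters, so A wins.

A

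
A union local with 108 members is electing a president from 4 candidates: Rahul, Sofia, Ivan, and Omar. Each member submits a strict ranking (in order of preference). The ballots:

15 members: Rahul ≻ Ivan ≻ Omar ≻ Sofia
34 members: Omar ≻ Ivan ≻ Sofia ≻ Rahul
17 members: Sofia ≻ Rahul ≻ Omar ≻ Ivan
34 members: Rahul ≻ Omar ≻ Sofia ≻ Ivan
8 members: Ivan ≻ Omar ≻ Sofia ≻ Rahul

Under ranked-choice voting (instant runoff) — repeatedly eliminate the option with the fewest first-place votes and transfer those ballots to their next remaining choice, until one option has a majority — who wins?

Round 1: Rahul 49, Sofia 17, Ivan 8, Omar 34. Eliminate Ivan.
Round 2: Rahul 49, Sofia 17, Omar 42. Eliminate Sofia.
Round 3: Rahul 66, Omar 42. Rahul has a majority.

Rahul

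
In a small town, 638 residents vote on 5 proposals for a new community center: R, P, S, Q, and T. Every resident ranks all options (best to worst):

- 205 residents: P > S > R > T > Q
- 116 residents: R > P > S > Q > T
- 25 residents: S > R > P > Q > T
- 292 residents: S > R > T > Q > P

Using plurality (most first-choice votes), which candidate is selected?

First-place votes: R 116, P 205, S 317, Q 0, T 0.
S has the most first-place votes.

S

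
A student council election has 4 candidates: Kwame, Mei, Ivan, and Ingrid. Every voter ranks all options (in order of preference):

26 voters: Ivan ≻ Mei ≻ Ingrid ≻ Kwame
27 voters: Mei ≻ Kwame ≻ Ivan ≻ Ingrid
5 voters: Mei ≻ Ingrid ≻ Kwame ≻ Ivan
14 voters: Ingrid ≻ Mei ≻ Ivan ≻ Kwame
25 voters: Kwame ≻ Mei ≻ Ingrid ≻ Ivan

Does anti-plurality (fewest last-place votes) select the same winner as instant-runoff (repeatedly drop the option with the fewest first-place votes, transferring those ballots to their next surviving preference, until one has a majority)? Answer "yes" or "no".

yes

Anti-plurality — last-place votes: Kwame 40, Mei 0, Ivan 30, Ingrid 27. Winner: Mei.
Instant-runoff — R1 Kwame 25, Mei 32, Ivan 26, Ingrid 14 (Ingrid out); R2 Kwame 25, Mei 46, Ivan 26 (Kwame out); R3 Mei 71, Ivan 26 (Mei winner). Winner: Mei.
The two methods agree.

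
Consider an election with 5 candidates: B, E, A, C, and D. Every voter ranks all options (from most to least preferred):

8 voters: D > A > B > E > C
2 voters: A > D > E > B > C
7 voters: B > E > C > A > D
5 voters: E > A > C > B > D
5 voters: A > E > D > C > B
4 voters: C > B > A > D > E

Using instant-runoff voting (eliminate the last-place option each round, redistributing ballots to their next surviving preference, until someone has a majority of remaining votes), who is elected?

A

Round 1: B 7, E 5, A 7, C 4, D 8. Eliminate C.
Round 2: B 11, E 5, A 7, D 8. Eliminate E.
Round 3: B 11, A 12, D 8. Eliminate D.
Round 4: B 11, A 20. A has a majority.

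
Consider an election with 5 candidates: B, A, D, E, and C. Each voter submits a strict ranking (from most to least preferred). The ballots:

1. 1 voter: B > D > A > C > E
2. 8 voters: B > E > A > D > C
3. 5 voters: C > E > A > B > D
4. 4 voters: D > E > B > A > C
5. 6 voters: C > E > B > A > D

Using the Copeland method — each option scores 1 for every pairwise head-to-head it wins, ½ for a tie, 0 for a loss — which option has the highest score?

B: beats A, D, and C; loses to E → score 3.
A: beats D and C; loses to B and E → score 2.
D: beats C; loses to B, A, and E → score 1.
E: beats B, A, and D; ties C → score 3.5.
C: ties E; loses to B, A, and D → score 0.5.
E has the best pairwise record.

E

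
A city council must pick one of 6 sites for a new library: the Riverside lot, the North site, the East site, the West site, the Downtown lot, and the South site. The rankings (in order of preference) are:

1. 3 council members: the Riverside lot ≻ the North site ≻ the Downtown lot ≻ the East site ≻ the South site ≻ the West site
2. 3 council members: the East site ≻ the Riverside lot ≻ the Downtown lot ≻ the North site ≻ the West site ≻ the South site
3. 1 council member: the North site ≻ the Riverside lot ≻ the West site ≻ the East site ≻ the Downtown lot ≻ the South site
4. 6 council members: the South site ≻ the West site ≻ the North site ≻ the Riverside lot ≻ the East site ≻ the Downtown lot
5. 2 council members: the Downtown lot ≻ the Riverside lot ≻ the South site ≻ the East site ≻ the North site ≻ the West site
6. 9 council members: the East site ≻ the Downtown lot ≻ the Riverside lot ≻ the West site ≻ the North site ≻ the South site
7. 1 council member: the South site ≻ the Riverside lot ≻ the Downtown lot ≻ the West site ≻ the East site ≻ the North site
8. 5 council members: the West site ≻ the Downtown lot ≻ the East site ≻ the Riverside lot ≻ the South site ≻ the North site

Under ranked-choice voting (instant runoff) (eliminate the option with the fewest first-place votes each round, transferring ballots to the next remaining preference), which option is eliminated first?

the North site

Round 1: the Riverside lot 3, the North site 1, the East site 12, the West site 5, the Downtown lot 2, the South site 7. Eliminate the North site.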